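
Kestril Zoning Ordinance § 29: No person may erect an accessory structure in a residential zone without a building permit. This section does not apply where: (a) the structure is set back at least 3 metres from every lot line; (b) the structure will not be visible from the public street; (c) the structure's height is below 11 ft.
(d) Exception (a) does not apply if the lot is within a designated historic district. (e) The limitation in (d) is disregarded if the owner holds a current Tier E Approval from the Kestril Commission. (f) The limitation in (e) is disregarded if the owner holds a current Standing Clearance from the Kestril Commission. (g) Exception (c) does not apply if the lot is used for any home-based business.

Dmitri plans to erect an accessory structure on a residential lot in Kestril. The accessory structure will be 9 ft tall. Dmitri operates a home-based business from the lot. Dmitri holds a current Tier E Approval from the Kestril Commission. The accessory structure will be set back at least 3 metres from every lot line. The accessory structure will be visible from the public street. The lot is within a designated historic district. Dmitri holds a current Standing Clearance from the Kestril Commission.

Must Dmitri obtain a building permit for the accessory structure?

Exception (a): the setback is at least 3 m on every side — every condition holds. Turning to paragraphs (d)–(f): (d) operates against (a): the lot is in a historic district. (e) is engaged (a current Tier E Approval is held), but is itself disapplied by (f): (f) is triggered — a current Standing Clearance is held. So (a) is unavailable.
Exception (b) does not apply: the structure will be visible from the street.
All of (c)'s requirements are met (the structure's height is 9 ft, below the 11 ft limit). But applying paragraph (g): (g) is triggered — a home-based business operates on the lot. So (c) is unavailable.
No exception is made out. Dmitri falls within the general rule.

Yes — Dmitri must obtain a building permit.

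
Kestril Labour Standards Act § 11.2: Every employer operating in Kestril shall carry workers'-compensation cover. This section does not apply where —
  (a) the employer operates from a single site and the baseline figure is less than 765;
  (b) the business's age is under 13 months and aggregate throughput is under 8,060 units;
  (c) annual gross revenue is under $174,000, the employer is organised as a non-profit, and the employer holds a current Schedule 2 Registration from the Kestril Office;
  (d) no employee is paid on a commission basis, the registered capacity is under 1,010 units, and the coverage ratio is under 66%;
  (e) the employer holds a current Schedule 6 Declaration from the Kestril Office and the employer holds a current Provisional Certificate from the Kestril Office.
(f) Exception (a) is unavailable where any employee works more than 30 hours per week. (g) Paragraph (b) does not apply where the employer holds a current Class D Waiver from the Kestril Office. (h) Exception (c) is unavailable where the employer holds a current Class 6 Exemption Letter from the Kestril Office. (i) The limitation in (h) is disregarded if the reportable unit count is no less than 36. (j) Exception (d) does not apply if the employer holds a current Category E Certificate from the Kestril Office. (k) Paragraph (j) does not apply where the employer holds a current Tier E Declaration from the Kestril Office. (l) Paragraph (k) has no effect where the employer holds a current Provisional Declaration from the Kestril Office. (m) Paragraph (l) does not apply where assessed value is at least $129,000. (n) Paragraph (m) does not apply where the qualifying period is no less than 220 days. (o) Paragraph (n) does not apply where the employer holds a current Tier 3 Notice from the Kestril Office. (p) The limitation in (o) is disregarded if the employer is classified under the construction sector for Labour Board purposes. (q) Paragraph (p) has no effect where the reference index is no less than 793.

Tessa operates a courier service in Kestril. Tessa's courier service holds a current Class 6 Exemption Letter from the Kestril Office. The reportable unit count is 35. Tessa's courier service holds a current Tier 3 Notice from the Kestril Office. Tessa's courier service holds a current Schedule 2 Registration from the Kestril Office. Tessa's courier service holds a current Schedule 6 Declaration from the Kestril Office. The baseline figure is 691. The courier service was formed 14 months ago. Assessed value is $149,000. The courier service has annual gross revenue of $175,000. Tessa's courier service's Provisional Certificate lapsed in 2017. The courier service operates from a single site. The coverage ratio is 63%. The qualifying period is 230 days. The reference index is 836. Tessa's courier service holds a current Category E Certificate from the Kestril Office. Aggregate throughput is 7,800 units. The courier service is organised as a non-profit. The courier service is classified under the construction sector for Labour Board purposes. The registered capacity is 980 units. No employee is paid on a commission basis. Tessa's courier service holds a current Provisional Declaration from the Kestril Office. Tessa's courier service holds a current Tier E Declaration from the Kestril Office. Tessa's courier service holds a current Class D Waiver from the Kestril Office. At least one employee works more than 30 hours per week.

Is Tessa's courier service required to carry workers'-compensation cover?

No — exception (d) applies; Tessa's courier service is not required to carry workers'-compensation cover.

Exception (a): the employer operates from a single site; the baseline figure is 691, less than the 765 limit — every condition holds. However, paragraph (f) must be considered: (f) operates against (a): at least one employee exceeds 30 hours/week. Exception (a) does not apply.
Exception (b) requires that the business's age is under 13 months; but the business's age is 14 months, not under 13 months, so (b) is unavailable.
Exception (c) requires that annual gross revenue is under $174,000; but annual gross revenue is $175,000, not under $174,000, so (c) is unavailable.
Exception (d): no employee is paid on commission; the registered capacity is 980 units, under the 1,010 units limit; the coverage ratio is 63%, under the 66% limit — every condition holds. Considering the limiting provisions: (j) would limit (d) — a current Category E Certificate is held — but (k) sets (j) aside: (k) is engaged — a current Tier E Declaration is held. (l) is engaged (a current Provisional Declaration is held), but is displaced by (m): (m) operates against (l): assessed value is $149,000, meeting the $129,000 threshold. (n) is triggered (the qualifying period is 230 days, meeting the 220 days threshold), but is overridden by (o): (o) is engaged — a current Tier 3 Notice is held. (p) is triggered (the courier service is classified under the construction sector), but is overridden by (q): (q) operates against (p): the reference index is 836, meeting the 793 threshold. (d) remains available.
Exception (e) fails — no current Provisional Certificate is held.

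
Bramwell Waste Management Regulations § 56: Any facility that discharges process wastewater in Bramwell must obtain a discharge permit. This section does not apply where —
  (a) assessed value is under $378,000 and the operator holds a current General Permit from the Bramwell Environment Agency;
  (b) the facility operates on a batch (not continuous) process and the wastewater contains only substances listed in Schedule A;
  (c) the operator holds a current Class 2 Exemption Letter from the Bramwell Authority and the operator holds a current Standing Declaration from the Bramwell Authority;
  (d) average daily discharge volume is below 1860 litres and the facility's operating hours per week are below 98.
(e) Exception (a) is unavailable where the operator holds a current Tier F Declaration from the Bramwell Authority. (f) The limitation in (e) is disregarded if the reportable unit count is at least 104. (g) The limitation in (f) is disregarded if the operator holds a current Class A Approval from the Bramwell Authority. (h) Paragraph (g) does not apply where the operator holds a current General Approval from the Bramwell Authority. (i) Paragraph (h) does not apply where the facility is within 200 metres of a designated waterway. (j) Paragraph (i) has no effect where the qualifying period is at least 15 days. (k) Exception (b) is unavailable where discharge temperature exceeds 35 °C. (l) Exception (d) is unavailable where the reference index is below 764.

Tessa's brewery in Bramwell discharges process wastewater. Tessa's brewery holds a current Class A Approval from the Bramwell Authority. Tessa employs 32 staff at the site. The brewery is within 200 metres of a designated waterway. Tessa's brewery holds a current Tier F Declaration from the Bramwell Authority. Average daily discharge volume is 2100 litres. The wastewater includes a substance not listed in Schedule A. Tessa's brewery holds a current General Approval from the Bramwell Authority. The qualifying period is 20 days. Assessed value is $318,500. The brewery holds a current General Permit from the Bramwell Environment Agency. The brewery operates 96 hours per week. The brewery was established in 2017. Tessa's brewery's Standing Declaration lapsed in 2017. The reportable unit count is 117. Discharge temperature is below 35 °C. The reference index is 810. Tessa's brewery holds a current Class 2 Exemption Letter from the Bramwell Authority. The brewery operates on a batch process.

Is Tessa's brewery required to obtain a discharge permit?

Exception (a) is satisfied on its face — assessed value is $318,500, under the $378,000 limit; a current General Permit is held. Under paragraphs (e)–(j): (e) is engaged (a current Tier F Declaration is held), but is set aside by (f): (f) applies — the reportable unit count is 117, meeting the 104 threshold. (g) would limit (f) — a current Class A Approval is held — but (h) sets (g) aside: (h) is triggered — a current General Approval is held. (i) is triggered (the brewery is within 200 m of a designated waterway), but is itself disapplied by (j): (j) is triggered — the qualifying period is 20 days, meeting the 15 days threshold. Exception (a) stands.
Exception (b) fails — the wastewater includes a non-Schedule-A substance.
Exception (c) fails — there is no Standing Declaration in force.
Exception (d) does not apply: average daily discharge volume is 2100 litres, not below 1860 litres.

No — exception (a) applies; Tessa's brewery is not required to obtain a discharge permit.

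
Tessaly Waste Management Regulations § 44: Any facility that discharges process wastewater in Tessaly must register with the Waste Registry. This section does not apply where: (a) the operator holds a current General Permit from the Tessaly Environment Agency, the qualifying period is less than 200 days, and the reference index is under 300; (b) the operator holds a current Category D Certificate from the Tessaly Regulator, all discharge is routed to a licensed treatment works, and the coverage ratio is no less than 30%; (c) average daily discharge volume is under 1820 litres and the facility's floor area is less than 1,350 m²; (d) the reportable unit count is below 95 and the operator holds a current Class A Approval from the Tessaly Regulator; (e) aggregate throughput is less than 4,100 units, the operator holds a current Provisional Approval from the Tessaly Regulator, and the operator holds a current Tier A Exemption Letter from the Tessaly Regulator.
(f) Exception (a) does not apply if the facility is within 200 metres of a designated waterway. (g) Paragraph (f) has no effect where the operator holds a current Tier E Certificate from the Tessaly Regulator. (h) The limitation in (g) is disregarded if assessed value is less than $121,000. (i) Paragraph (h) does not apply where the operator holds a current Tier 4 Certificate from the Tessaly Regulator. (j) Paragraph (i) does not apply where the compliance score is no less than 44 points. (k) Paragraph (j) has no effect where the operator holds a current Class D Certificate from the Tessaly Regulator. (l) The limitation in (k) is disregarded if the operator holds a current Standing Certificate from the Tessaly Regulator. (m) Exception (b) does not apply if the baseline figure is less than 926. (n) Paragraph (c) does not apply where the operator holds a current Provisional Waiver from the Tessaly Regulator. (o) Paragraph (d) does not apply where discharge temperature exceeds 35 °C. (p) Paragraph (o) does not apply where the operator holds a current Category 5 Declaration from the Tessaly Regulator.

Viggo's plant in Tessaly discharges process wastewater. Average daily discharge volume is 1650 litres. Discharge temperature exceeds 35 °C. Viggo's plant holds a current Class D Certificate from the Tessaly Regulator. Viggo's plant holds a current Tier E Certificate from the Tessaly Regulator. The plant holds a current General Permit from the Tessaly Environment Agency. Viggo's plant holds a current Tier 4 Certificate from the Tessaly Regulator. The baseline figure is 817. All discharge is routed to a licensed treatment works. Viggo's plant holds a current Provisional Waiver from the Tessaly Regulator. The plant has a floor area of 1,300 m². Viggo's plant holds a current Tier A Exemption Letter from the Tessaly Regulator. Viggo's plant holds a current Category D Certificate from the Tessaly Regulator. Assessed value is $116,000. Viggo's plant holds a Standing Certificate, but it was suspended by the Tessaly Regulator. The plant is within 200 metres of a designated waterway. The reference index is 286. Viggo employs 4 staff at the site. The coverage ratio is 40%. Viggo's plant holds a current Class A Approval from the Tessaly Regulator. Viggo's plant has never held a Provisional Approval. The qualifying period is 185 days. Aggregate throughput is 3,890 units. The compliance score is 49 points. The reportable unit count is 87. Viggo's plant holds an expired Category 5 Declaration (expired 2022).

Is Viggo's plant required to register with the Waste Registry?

Exception (a): a current General Permit is held; the qualifying period is 185 days, less than the 200 days limit; the reference index is 286, under the 300 limit — every condition holds. Under paragraphs (f)–(l): (f) would limit (a) — the plant is within 200 m of a designated waterway — but (g) sets (f) aside: (g) operates against (f): a current Tier E Certificate is held. (h) applies (assessed value is $116,000, less than the $121,000 limit), but yields to (i): (i) operates — a current Tier 4 Certificate is held. (j) operates (the compliance score is 49 points, meeting the 44 points threshold), but is displaced by (k): (k) operates against (j): a current Class D Certificate is held. (l), which would lift (k), is inapplicable — the Standing Certificate is not current. (a) remains available.
Exception (b)'s conditions are all satisfied: a current Category D Certificate is held; discharge is routed to a licensed treatment works; the coverage ratio is 40%, meeting the 30% threshold. However, paragraph (m) must be considered: (m) operates — the baseline figure is 817, less than the 926 limit. (b) is therefore removed.
Exception (c) is satisfied on its face — average daily discharge volume is 1650 litres, under the 1820 litres limit; the facility's floor area is 1,300 m², less than the 1,350 m² limit. Turning to paragraph (n): (n) is engaged — a current Provisional Waiver is held. Exception (c) does not apply.
Exception (d) is satisfied on its face — the reportable unit count is 87, below the 95 limit; a current Class A Approval is held. But: (o) applies — discharge temperature exceeds 35 °C. (p), which would lift (o), is not engaged — the Category 5 Declaration is not current. (d) is therefore removed.
Exception (e) requires that the operator holds a current Provisional Approval from the Tessaly Regulator; but the Provisional Approval is not current, so (e) is unavailable.

No — exception (a) applies; Viggo's plant is not required to register with the Waste Registry.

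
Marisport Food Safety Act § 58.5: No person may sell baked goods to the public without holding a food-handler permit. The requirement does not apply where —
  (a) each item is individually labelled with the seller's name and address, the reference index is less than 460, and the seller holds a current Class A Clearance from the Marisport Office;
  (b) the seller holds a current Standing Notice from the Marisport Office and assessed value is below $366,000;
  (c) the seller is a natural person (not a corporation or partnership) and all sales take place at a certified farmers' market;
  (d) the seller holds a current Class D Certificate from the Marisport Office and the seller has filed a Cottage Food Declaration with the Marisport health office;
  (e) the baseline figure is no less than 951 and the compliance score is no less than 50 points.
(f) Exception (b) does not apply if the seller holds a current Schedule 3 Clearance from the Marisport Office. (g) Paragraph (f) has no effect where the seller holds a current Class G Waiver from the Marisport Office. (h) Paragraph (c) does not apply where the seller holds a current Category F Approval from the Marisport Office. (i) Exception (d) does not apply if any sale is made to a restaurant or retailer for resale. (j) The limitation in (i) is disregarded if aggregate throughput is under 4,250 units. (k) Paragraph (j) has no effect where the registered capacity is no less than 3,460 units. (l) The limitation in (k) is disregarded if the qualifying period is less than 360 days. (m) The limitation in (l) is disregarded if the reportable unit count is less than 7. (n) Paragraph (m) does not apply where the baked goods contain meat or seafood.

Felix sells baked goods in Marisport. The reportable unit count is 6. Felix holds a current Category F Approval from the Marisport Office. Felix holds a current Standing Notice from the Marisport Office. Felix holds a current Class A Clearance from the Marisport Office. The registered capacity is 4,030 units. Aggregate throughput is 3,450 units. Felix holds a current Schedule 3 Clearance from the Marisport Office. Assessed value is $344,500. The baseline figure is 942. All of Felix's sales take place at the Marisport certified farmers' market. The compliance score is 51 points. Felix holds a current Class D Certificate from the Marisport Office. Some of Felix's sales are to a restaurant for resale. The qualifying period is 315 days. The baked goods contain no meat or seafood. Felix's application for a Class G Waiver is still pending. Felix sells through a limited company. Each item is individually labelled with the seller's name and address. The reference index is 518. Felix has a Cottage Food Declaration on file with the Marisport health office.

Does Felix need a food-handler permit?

Yes — Felix must hold a food-handler permit.

Exception (a) does not apply: the reference index is 518, not less than 460.
Exception (b) is satisfied on its face — a current Standing Notice is held; assessed value is $344,500, below the $366,000 limit. However, paragraphs (f)–(g) must be considered: (f) operates against (b): a current Schedule 3 Clearance is held. (g) is inapplicable (the Class G Waiver is not current), so (f) stands. So (b) is unavailable.
Exception (c) fails — the seller operates through a limited company.
All of (d)'s requirements are met (a current Class D Certificate is held; a Cottage Food Declaration is on file). Turning to paragraphs (i)–(n): (i) is engaged — some sales are to a restaurant for resale. (j) is engaged (aggregate throughput is 3,450 units, under the 4,250 units limit), but yields to (k): (k) operates against (j): the registered capacity is 4,030 units, meeting the 3,460 units threshold. (l) would limit (k) — the qualifying period is 315 days, less than the 360 days limit — but (m) sets (l) aside: (m) is triggered — the reportable unit count is 6, less than the 7 limit. (n), which would lift (m), does not operate here — the baked goods contain no meat or seafood. So (d) is unavailable.
Exception (e) fails — the baseline figure is 942, short of 951.
None of the exceptions is available; § 58.5 applies in full.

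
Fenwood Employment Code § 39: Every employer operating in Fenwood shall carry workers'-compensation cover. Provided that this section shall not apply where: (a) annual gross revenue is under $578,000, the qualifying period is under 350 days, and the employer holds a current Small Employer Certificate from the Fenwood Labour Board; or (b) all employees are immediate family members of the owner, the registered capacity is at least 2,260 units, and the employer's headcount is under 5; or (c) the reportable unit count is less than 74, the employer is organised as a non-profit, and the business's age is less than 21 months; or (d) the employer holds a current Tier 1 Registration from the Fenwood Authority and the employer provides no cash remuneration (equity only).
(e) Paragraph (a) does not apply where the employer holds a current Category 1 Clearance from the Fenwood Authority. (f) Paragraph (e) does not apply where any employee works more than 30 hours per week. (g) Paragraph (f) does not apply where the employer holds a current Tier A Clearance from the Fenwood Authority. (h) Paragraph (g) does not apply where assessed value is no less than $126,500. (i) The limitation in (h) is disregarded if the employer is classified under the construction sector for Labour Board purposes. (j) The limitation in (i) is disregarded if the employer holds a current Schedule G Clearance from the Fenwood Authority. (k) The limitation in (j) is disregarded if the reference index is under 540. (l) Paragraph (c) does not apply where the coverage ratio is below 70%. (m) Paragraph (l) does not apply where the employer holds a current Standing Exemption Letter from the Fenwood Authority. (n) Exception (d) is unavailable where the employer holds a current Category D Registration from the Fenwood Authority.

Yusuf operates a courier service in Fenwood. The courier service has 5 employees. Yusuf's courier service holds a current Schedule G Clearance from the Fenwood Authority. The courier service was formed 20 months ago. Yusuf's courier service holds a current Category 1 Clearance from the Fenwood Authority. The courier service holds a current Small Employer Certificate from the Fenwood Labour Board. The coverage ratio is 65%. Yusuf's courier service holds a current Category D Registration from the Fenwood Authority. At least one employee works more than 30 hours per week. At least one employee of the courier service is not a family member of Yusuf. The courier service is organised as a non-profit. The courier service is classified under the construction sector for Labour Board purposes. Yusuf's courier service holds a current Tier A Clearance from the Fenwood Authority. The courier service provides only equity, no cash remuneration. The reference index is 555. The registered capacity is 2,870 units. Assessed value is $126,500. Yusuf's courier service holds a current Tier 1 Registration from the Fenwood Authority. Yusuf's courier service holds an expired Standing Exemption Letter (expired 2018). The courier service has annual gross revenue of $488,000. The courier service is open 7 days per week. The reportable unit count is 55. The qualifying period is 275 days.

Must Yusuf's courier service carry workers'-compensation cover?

Exception (a)'s conditions are all satisfied: annual gross revenue is $488,000, under the $578,000 limit; the qualifying period is 275 days, under the 350 days limit; a current Small Employer Certificate is held. Applying paragraphs (e)–(k): (e) would limit (a) — a current Category 1 Clearance is held — but (f) sets (e) aside: (f) operates against (e): at least one employee exceeds 30 hours/week. (g) applies (a current Tier A Clearance is held), but is itself disapplied by (h): (h) applies — assessed value is $126,500, meeting the $126,500 threshold. (i) is triggered (the courier service is classified under the construction sector), but is itself disapplied by (j): (j) applies — a current Schedule G Clearance is held. (k), which would lift (j), is not triggered — the reference index is 555, not under 540. (a) remains available.
Exception (b) does not apply: at least one employee is not a family member.
Exception (c)'s conditions are all satisfied: the reportable unit count is 55, less than the 74 limit; the employer is a non-profit; the business's age is 20 months, less than the 21 months limit. Turning to paragraphs (l)–(m): (l) operates against (c): the coverage ratio is 65%, below the 70% limit. (m), which would lift (l), does not operate here — there is no Standing Exemption Letter in force. (c) is therefore removed.
Exception (d) is satisfied on its face — a current Tier 1 Registration is held; remuneration is equity-only. But: (n) operates against (d): a current Category D Registration is held. So (d) is unavailable.

No — exception (a) applies; Yusuf's courier service is not required to carry workers'-compensation cover.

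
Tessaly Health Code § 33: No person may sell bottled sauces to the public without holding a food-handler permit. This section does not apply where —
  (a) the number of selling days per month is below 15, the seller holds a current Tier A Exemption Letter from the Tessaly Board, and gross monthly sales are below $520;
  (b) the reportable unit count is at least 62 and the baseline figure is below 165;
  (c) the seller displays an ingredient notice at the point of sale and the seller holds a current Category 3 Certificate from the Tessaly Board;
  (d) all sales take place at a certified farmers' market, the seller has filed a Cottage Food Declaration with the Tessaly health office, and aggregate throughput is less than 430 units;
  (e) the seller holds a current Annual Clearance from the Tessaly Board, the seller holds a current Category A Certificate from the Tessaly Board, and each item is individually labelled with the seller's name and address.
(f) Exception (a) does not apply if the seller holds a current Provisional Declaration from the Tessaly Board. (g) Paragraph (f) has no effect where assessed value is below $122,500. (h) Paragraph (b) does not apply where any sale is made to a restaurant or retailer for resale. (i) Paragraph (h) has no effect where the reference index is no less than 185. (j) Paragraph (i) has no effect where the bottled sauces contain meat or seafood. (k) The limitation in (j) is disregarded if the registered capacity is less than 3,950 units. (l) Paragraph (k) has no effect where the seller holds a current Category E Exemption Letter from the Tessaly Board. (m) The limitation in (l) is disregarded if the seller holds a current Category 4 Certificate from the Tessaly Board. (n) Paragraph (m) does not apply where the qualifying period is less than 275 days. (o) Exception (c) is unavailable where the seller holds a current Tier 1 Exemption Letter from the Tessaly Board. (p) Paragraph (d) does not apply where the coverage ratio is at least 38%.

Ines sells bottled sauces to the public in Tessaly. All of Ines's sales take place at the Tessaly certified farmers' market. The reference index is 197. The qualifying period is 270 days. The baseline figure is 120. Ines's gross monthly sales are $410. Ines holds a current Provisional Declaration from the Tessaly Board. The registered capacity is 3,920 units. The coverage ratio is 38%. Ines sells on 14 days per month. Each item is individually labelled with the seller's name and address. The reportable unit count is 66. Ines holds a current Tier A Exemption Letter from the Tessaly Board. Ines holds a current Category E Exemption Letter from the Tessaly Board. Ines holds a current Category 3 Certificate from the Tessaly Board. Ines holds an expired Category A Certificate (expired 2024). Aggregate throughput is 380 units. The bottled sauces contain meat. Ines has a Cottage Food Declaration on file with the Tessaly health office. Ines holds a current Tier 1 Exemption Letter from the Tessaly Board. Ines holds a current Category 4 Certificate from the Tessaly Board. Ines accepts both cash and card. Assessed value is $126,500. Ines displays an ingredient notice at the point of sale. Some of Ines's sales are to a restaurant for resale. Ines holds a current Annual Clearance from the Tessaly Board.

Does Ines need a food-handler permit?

All of (a)'s requirements are met (the number of selling days per month is 14, below the 15 limit; a current Tier A Exemption Letter is held; gross monthly sales are $410, below the $520 limit). But: (f) operates against (a): a current Provisional Declaration is held. (g) does not operate here (assessed value is $126,500, not below $122,500), so (f) stands. So (a) is unavailable.
All of (b)'s requirements are met (the reportable unit count is 66, meeting the 62 threshold; the baseline figure is 120, below the 165 limit). But applying paragraphs (h)–(n): (h) operates against (b): some sales are to a restaurant for resale. (i) would limit (h) — the reference index is 197, meeting the 185 threshold — but (j) sets (i) aside: (j) is engaged — the bottled sauces contain meat. (k) would limit (j) — the registered capacity is 3,920 units, less than the 3,950 units limit — but (l) sets (k) aside: (l) operates against (k): a current Category E Exemption Letter is held. (m) would limit (l) — a current Category 4 Certificate is held — but (n) sets (m) aside: (n) operates against (m): the qualifying period is 270 days, less than the 275 days limit. So (b) is unavailable.
Exception (c)'s conditions are all satisfied: an ingredient notice is displayed; a current Category 3 Certificate is held. But applying paragraph (o): (o) operates against (c): a current Tier 1 Exemption Letter is held. So (c) is unavailable.
Exception (d): all sales are at a certified farmers' market; a Cottage Food Declaration is on file; aggregate throughput is 380 units, less than the 430 units limit — every condition holds. But: (p) operates against (d): the coverage ratio is 38%, meeting the 38% threshold. So (d) is unavailable.
Exception (e) requires that the seller holds a current Category A Certificate from the Tessaly Board; but there is no Category A Certificate in force, so (e) is unavailable.
No exception is made out. Ines falls within the general rule.

Yes — Ines must hold a food-handler permit.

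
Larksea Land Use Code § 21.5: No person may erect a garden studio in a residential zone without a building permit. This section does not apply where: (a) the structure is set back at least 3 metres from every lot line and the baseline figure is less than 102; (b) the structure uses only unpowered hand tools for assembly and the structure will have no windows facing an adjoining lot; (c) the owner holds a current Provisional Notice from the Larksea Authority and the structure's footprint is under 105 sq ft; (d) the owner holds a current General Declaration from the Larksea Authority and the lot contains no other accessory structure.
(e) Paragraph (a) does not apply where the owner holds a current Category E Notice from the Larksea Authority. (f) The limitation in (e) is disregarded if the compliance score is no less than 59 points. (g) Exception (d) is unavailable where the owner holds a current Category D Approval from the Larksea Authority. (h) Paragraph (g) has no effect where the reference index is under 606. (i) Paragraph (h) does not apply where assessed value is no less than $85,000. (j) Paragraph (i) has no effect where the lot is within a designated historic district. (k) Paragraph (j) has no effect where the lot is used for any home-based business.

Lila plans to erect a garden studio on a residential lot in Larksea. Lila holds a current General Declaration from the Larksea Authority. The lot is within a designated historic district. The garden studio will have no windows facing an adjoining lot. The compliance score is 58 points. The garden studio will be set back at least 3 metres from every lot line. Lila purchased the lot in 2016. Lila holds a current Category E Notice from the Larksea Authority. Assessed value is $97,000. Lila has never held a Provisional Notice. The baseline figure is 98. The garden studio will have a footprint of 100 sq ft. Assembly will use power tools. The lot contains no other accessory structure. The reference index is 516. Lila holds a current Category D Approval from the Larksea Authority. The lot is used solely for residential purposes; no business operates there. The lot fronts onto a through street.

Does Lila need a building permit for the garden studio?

No — exception (d) applies; Lila does not need a building permit.

Exception (a)'s conditions are all satisfied: the setback is at least 3 m on every side; the baseline figure is 98, less than the 102 limit. But: (e) operates — a current Category E Notice is held. (f), which would lift (e), is inapplicable — the compliance score is 58 points, short of 59 points. So (a) is unavailable.
Exception (b) does not apply: assembly uses power tools.
Exception (c) fails — there is no Provisional Notice in force.
Exception (d)'s conditions are all satisfied: a current General Declaration is held; the lot has no other accessory structure. As to paragraphs (g)–(k): (g) would limit (d) — a current Category D Approval is held — but (h) sets (g) aside: (h) is triggered — the reference index is 516, under the 606 limit. (i) would limit (h) — assessed value is $97,000, meeting the $85,000 threshold — but (j) sets (i) aside: (j) operates against (i): the lot is in a historic district. (k) is inapplicable (the lot is solely residential), so (j) stands. (d) remains available.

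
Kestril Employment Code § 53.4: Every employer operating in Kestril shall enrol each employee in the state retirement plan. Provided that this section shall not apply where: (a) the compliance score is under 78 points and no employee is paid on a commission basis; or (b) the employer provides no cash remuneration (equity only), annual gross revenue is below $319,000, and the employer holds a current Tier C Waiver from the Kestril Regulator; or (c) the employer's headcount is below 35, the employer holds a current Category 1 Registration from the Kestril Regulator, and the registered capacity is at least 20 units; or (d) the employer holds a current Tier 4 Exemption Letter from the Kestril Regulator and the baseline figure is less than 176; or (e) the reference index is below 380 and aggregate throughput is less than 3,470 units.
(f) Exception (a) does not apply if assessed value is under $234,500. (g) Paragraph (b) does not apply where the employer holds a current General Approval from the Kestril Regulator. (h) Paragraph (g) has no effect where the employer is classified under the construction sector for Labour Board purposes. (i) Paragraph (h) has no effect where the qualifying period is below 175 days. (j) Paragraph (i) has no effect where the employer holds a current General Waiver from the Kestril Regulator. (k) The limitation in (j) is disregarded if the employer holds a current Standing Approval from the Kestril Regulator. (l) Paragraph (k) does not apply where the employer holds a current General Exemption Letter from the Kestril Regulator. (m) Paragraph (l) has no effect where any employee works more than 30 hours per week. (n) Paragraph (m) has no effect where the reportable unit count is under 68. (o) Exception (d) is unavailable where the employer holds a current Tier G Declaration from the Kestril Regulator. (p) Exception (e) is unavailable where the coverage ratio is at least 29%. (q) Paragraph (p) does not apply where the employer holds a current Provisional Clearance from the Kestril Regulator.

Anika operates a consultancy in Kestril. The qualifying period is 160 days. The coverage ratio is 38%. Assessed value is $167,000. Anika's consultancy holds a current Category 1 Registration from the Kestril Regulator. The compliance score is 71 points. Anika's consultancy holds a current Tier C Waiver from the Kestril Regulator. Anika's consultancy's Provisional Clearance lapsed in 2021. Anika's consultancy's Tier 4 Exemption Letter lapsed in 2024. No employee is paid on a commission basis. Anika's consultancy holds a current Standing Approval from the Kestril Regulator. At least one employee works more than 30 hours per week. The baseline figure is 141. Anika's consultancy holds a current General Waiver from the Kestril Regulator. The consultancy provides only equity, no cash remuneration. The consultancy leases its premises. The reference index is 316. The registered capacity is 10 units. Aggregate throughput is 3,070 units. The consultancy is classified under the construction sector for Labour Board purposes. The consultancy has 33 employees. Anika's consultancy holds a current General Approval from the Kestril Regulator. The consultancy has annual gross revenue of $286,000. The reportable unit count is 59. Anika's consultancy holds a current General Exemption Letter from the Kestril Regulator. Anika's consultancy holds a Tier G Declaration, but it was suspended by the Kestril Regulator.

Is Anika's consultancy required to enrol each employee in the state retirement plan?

No — exception (b) applies; Anika's consultancy is not required to enrol each employee in the state retirement plan.

Exception (a)'s conditions are all satisfied: the compliance score is 71 points, under the 78 points limit; no employee is paid on commission. But: (f) operates against (a): assessed value is $167,000, under the $234,500 limit. (a) is therefore removed.
Exception (b) is satisfied on its face — remuneration is equity-only; annual gross revenue is $286,000, below the $319,000 limit; a current Tier C Waiver is held. Applying paragraphs (g)–(n): (g) is engaged (a current General Approval is held), but is overridden by (h): (h) operates against (g): the consultancy is classified under the construction sector. (i) is triggered (the qualifying period is 160 days, below the 175 days limit), but is set aside by (j): (j) applies — a current General Waiver is held. (k) would limit (j) — a current Standing Approval is held — but (l) sets (k) aside: (l) operates against (k): a current General Exemption Letter is held. (m) would limit (l) — at least one employee exceeds 30 hours/week — but (n) sets (m) aside: (n) operates against (m): the reportable unit count is 59, under the 68 limit. (b) remains available.
Exception (c) requires that the registered capacity is at least 20 units; but the registered capacity is 10 units, short of 20 units, so (c) is unavailable.
Exception (d) fails — no current Tier 4 Exemption Letter is held.
Exception (e) is satisfied on its face — the reference index is 316, below the 380 limit; aggregate throughput is 3,070 units, less than the 3,470 units limit. However, paragraphs (p)–(q) must be considered: (p) operates against (e): the coverage ratio is 38%, meeting the 29% threshold. (q) is inapplicable (there is no Provisional Clearance in force), so (p) stands. So (e) is unavailable.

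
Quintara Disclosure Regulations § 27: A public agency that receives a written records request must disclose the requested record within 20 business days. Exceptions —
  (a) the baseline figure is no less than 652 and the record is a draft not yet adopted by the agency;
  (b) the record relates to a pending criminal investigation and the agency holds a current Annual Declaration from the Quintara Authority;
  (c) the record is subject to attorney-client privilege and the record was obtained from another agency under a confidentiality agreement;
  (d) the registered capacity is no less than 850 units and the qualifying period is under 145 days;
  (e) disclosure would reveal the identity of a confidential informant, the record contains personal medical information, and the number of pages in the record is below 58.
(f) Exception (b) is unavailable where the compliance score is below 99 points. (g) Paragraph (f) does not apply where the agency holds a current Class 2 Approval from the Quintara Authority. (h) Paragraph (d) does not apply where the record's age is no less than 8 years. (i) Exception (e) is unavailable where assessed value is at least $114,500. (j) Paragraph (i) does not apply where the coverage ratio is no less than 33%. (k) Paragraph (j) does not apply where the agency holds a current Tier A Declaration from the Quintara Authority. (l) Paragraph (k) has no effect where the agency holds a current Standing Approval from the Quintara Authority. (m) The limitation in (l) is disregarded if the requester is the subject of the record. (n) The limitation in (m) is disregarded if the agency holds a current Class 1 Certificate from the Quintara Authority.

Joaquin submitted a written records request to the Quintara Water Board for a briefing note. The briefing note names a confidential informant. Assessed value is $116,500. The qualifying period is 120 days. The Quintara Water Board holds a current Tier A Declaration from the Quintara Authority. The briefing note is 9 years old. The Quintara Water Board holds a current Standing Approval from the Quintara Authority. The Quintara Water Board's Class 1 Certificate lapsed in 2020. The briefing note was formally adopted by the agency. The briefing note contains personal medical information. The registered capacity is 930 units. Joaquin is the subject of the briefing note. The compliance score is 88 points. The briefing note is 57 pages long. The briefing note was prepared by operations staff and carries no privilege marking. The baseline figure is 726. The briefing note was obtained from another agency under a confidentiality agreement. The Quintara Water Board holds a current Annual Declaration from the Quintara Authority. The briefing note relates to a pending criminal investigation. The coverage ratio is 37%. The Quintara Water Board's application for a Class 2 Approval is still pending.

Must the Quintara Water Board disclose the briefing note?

Exception (a) does not apply: the briefing note has been formally adopted.
Exception (b) is satisfied on its face — the briefing note relates to a pending investigation; a current Annual Declaration is held. However, paragraphs (f)–(g) must be considered: (f) applies — the compliance score is 88 points, below the 99 points limit. (g), which would lift (f), is not triggered — there is no Class 2 Approval in force. Exception (b) does not apply.
Exception (c) fails — the briefing note carries no privilege marking.
Exception (d) is satisfied on its face — the registered capacity is 930 units, meeting the 850 units threshold; the qualifying period is 120 days, under the 145 days limit. However, paragraph (h) must be considered: (h) operates against (d): the record's age is 9 years, meeting the 8 years threshold. Exception (d) does not apply.
Exception (e)'s conditions are all satisfied: the briefing note names a confidential informant; the briefing note contains personal medical information; the number of pages in the record is 57, below the 58 limit. But: (i) is engaged — assessed value is $116,500, meeting the $114,500 threshold. (j) operates (the coverage ratio is 37%, meeting the 33% threshold), but is itself disapplied by (k): (k) operates against (j): a current Tier A Declaration is held. (l) would limit (k) — a current Standing Approval is held — but (m) sets (l) aside: (m) is triggered — Joaquin is the subject of the briefing note. (n) is inapplicable (there is no Class 1 Certificate in force), so (m) stands. (e) is therefore removed.
No exception applies. The general rule governs.

Yes — the Quintara Water Board must disclose the briefing note.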